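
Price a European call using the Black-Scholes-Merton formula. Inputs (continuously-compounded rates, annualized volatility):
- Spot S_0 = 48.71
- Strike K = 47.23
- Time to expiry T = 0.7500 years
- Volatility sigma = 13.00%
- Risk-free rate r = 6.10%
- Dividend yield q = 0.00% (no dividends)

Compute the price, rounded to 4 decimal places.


d1 = (ln(S/K) + (r - q + 0.5*sigma^2) * T) / (sigma * sqrt(T)) = 0.73672172
d2 = d1 - sigma * sqrt(T) = 0.62413841
exp(-rT) = 0.95528075; exp(-qT) = 1.00000000
C = S_0 * exp(-qT) * N(d1) - K * exp(-rT) * N(d2)
N(d1) = 0.76935420; N(d2) = 0.73373166
C = 48.7100 * 1.00000000 * 0.76935420 - 47.2300 * 0.95528075 * 0.73373166 = 4.3708

Answer: Price = 4.3708


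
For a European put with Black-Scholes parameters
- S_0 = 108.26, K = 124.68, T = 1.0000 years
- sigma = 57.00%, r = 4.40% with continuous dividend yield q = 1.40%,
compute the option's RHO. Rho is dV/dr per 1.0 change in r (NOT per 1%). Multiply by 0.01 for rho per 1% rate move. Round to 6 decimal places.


Answer: Rho = -81.661012

Derivation:
d1 = 0.0898864675; d2 = -0.4801135325
phi(d1) = 0.3973338889; exp(-qT) = 0.9860975443; exp(-rT) = 0.9569539575
N(-d2) = 0.6844266669
Rho = -K*T*exp(-rT)*N(-d2) = -124.6800 * 1.0000 * 0.9569539575 * 0.6844266669 = -81.661012


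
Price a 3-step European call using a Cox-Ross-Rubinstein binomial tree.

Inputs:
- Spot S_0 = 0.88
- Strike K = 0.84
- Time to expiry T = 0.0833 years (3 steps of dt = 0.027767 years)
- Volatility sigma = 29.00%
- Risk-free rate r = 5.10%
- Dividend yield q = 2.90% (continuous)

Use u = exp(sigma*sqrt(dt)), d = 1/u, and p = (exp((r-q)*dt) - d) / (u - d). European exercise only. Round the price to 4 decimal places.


dt = T/N = 0.027767
u = exp(sigma*sqrt(dt)) = 1.049510; d = 1/u = 0.952825
p = (exp((r-q)*dt) - d) / (u - d) = 0.494241
Discount per step: exp(-r*dt) = 0.998585
Stock lattice S(k, i) with i counting down-moves:
  k=0: S(0,0) = 0.8800
  k=1: S(1,0) = 0.9236; S(1,1) = 0.8385
  k=2: S(2,0) = 0.9693; S(2,1) = 0.8800; S(2,2) = 0.7989
  k=3: S(3,0) = 1.0173; S(3,1) = 0.9236; S(3,2) = 0.8385; S(3,3) = 0.7612
Terminal payoffs V(N, i) = max(S_T - K, 0):
  V(3,0) = 0.177285; V(3,1) = 0.083569; V(3,2) = 0.000000; V(3,3) = 0.000000
Backward induction: V(k, i) = exp(-r*dt) * [p * V(k+1, i) + (1-p) * V(k+1, i+1)].
  V(2,0) = exp(-r*dt) * [p*0.177285 + (1-p)*0.083569] = 0.129704
  V(2,1) = exp(-r*dt) * [p*0.083569 + (1-p)*0.000000] = 0.041245
  V(2,2) = exp(-r*dt) * [p*0.000000 + (1-p)*0.000000] = 0.000000
  V(1,0) = exp(-r*dt) * [p*0.129704 + (1-p)*0.041245] = 0.084845
  V(1,1) = exp(-r*dt) * [p*0.041245 + (1-p)*0.000000] = 0.020356
  V(0,0) = exp(-r*dt) * [p*0.084845 + (1-p)*0.020356] = 0.052155

Answer: Price = V(0,0) = 0.0522


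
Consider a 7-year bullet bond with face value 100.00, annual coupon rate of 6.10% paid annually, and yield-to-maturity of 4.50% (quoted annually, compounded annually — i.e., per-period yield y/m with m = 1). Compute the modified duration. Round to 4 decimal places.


Answer: Modified duration = 5.7003

Derivation:
Coupon per period c = face * coupon_rate / m = 6.100000
Periods per year m = 1; per-period yield y/m = 0.045000
Number of cashflows N = 7
Cashflows (t years, CF_t, discount factor 1/(1+y/m)^(m*t), PV):
  t = 1.0000: CF_t = 6.100000, DF = 0.956938, PV = 5.837321
  t = 2.0000: CF_t = 6.100000, DF = 0.915730, PV = 5.585953
  t = 3.0000: CF_t = 6.100000, DF = 0.876297, PV = 5.345409
  t = 4.0000: CF_t = 6.100000, DF = 0.838561, PV = 5.115224
  t = 5.0000: CF_t = 6.100000, DF = 0.802451, PV = 4.894951
  t = 6.0000: CF_t = 6.100000, DF = 0.767896, PV = 4.684164
  t = 7.0000: CF_t = 106.100000, DF = 0.734828, PV = 77.965299
Price P = sum_t PV_t = 109.428322
First compute Macaulay numerator sum_t t * PV_t:
  t * PV_t at t = 1.0000: 5.837321
  t * PV_t at t = 2.0000: 11.171905
  t * PV_t at t = 3.0000: 16.036228
  t * PV_t at t = 4.0000: 20.460897
  t * PV_t at t = 5.0000: 24.474757
  t * PV_t at t = 6.0000: 28.104984
  t * PV_t at t = 7.0000: 545.757096
Macaulay duration D = 651.843187 / 109.428322 = 5.956805
Modified duration = D / (1 + y/m) = 5.956805 / (1 + 0.045000) = 5.700292


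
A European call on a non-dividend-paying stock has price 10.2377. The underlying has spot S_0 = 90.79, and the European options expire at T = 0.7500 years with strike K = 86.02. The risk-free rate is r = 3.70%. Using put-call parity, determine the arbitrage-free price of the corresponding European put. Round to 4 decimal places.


Answer: Put price = 3.1135

Derivation:
Put-call parity: C - P = S_0 * exp(-qT) - K * exp(-rT).
S_0 * exp(-qT) = 90.7900 * 1.00000000 = 90.79000000
K * exp(-rT) = 86.0200 * 0.97263149 = 83.66576114
P = C - S*exp(-qT) + K*exp(-rT)
P = 10.2377 - 90.79000000 + 83.66576114 = 3.1135


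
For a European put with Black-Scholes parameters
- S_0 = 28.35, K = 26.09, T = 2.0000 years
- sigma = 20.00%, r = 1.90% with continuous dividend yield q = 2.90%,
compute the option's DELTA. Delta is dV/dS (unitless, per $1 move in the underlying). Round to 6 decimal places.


Answer: Delta = -0.337610

Derivation:
d1 = 0.3644249135; d2 = 0.0815822010
phi(d1) = 0.3733117969; exp(-qT) = 0.9436499474; exp(-rT) = 0.9627129409
N(-d1) = 0.3577703672
Delta = -exp(-qT) * N(-d1) = -0.9436499474 * 0.3577703672 = -0.337610


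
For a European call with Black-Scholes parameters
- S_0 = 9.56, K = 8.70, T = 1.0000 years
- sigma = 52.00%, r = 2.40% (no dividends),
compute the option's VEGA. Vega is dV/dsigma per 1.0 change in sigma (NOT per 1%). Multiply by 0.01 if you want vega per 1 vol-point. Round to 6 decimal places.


d1 = 0.4874321181; d2 = -0.0325678819
phi(d1) = 0.3542566714; exp(-qT) = 1.0000000000; exp(-rT) = 0.9762857098
Vega = S * exp(-qT) * phi(d1) * sqrt(T) = 9.5600 * 1.0000000000 * 0.3542566714 * 1.0000000000 = 3.386694

Answer: Vega = 3.386694


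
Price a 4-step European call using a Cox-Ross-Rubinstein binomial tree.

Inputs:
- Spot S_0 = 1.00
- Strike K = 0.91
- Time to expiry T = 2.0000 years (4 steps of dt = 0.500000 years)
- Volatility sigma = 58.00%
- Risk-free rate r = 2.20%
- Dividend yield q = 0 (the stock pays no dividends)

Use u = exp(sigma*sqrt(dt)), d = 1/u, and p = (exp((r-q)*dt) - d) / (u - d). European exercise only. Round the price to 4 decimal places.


dt = T/N = 0.500000
u = exp(sigma*sqrt(dt)) = 1.507002; d = 1/u = 0.663569
p = (exp((r-q)*dt) - d) / (u - d) = 0.411997
Discount per step: exp(-r*dt) = 0.989060
Stock lattice S(k, i) with i counting down-moves:
  k=0: S(0,0) = 1.0000
  k=1: S(1,0) = 1.5070; S(1,1) = 0.6636
  k=2: S(2,0) = 2.2711; S(2,1) = 1.0000; S(2,2) = 0.4403
  k=3: S(3,0) = 3.4225; S(3,1) = 1.5070; S(3,2) = 0.6636; S(3,3) = 0.2922
  k=4: S(4,0) = 5.1577; S(4,1) = 2.2711; S(4,2) = 1.0000; S(4,3) = 0.4403; S(4,4) = 0.1939
Terminal payoffs V(N, i) = max(S_T - K, 0):
  V(4,0) = 4.247684; V(4,1) = 1.361054; V(4,2) = 0.090000; V(4,3) = 0.000000; V(4,4) = 0.000000
Backward induction: V(k, i) = exp(-r*dt) * [p * V(k+1, i) + (1-p) * V(k+1, i+1)].
  V(3,0) = exp(-r*dt) * [p*4.247684 + (1-p)*1.361054] = 2.522436
  V(3,1) = exp(-r*dt) * [p*1.361054 + (1-p)*0.090000] = 0.606957
  V(3,2) = exp(-r*dt) * [p*0.090000 + (1-p)*0.000000] = 0.036674
  V(3,3) = exp(-r*dt) * [p*0.000000 + (1-p)*0.000000] = 0.000000
  V(2,0) = exp(-r*dt) * [p*2.522436 + (1-p)*0.606957] = 1.380855
  V(2,1) = exp(-r*dt) * [p*0.606957 + (1-p)*0.036674] = 0.268657
  V(2,2) = exp(-r*dt) * [p*0.036674 + (1-p)*0.000000] = 0.014944
  V(1,0) = exp(-r*dt) * [p*1.380855 + (1-p)*0.268657] = 0.718927
  V(1,1) = exp(-r*dt) * [p*0.268657 + (1-p)*0.014944] = 0.118166
  V(0,0) = exp(-r*dt) * [p*0.718927 + (1-p)*0.118166] = 0.361677

Answer: Price = V(0,0) = 0.3617


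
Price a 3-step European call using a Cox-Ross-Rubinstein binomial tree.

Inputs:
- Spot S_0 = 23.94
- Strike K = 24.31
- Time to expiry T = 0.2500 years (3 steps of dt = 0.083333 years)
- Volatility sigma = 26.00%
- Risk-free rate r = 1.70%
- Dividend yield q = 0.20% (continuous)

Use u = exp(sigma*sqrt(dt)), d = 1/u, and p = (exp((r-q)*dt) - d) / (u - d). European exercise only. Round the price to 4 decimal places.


dt = T/N = 0.083333
u = exp(sigma*sqrt(dt)) = 1.077944; d = 1/u = 0.927692
p = (exp((r-q)*dt) - d) / (u - d) = 0.489569
Discount per step: exp(-r*dt) = 0.998584
Stock lattice S(k, i) with i counting down-moves:
  k=0: S(0,0) = 23.9400
  k=1: S(1,0) = 25.8060; S(1,1) = 22.2089
  k=2: S(2,0) = 27.8174; S(2,1) = 23.9400; S(2,2) = 20.6031
  k=3: S(3,0) = 29.9856; S(3,1) = 25.8060; S(3,2) = 22.2089; S(3,3) = 19.1133
Terminal payoffs V(N, i) = max(S_T - K, 0):
  V(3,0) = 5.675601; V(3,1) = 1.495980; V(3,2) = 0.000000; V(3,3) = 0.000000
Backward induction: V(k, i) = exp(-r*dt) * [p * V(k+1, i) + (1-p) * V(k+1, i+1)].
  V(2,0) = exp(-r*dt) * [p*5.675601 + (1-p)*1.495980] = 3.537180
  V(2,1) = exp(-r*dt) * [p*1.495980 + (1-p)*0.000000] = 0.731349
  V(2,2) = exp(-r*dt) * [p*0.000000 + (1-p)*0.000000] = 0.000000
  V(1,0) = exp(-r*dt) * [p*3.537180 + (1-p)*0.731349] = 2.102018
  V(1,1) = exp(-r*dt) * [p*0.731349 + (1-p)*0.000000] = 0.357539
  V(0,0) = exp(-r*dt) * [p*2.102018 + (1-p)*0.357539] = 1.209868

Answer: Price = V(0,0) = 1.2099


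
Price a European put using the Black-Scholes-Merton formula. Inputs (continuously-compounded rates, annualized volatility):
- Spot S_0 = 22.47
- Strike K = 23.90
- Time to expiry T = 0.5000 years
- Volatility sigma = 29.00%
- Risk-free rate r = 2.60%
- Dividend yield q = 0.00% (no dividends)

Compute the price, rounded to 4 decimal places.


Answer: Price = 2.4940

Derivation:
d1 = (ln(S/K) + (r - q + 0.5*sigma^2) * T) / (sigma * sqrt(T)) = -0.13494705
d2 = d1 - sigma * sqrt(T) = -0.34000802
exp(-rT) = 0.98708414; exp(-qT) = 1.00000000
P = K * exp(-rT) * N(-d2) - S_0 * exp(-qT) * N(-d1)
N(-d1) = 0.55367313; N(-d2) = 0.63307475
P = 23.9000 * 0.98708414 * 0.63307475 - 22.4700 * 1.00000000 * 0.55367313 = 2.4940


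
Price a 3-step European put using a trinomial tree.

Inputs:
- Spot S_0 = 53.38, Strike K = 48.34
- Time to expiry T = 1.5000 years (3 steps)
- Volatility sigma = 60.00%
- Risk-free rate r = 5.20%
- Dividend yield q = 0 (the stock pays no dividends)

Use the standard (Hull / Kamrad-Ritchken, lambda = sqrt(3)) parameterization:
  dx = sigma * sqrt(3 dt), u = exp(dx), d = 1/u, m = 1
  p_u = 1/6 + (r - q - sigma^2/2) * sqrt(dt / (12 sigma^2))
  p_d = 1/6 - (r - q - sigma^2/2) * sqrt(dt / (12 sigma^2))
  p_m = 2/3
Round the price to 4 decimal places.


Answer: Price = V(0,0) = 9.5515

Derivation:
dt = T/N = 0.500000; dx = sigma*sqrt(3*dt) = 0.734847
u = exp(dx) = 2.085163; d = 1/u = 0.479579
p_u = 0.123120, p_m = 0.666667, p_d = 0.210213
Discount per step: exp(-r*dt) = 0.974335
Stock lattice S(k, j) with j the centered position index:
  k=0: S(0,+0) = 53.3800
  k=1: S(1,-1) = 25.5999; S(1,+0) = 53.3800; S(1,+1) = 111.3060
  k=2: S(2,-2) = 12.2772; S(2,-1) = 25.5999; S(2,+0) = 53.3800; S(2,+1) = 111.3060; S(2,+2) = 232.0911
  k=3: S(3,-3) = 5.8879; S(3,-2) = 12.2772; S(3,-1) = 25.5999; S(3,+0) = 53.3800; S(3,+1) = 111.3060; S(3,+2) = 232.0911; S(3,+3) = 483.9477
Terminal payoffs V(N, j) = max(K - S_T, 0):
  V(3,-3) = 42.452124; V(3,-2) = 36.062819; V(3,-1) = 22.740080; V(3,+0) = 0.000000; V(3,+1) = 0.000000; V(3,+2) = 0.000000; V(3,+3) = 0.000000
Backward induction: V(k, j) = exp(-r*dt) * [p_u * V(k+1, j+1) + p_m * V(k+1, j) + p_d * V(k+1, j-1)]
  V(2,-2) = exp(-r*dt) * [p_u*22.740080 + p_m*36.062819 + p_d*42.452124] = 34.847715
  V(2,-1) = exp(-r*dt) * [p_u*0.000000 + p_m*22.740080 + p_d*36.062819] = 22.157288
  V(2,+0) = exp(-r*dt) * [p_u*0.000000 + p_m*0.000000 + p_d*22.740080] = 4.657579
  V(2,+1) = exp(-r*dt) * [p_u*0.000000 + p_m*0.000000 + p_d*0.000000] = 0.000000
  V(2,+2) = exp(-r*dt) * [p_u*0.000000 + p_m*0.000000 + p_d*0.000000] = 0.000000
  V(1,-1) = exp(-r*dt) * [p_u*4.657579 + p_m*22.157288 + p_d*34.847715] = 22.088581
  V(1,+0) = exp(-r*dt) * [p_u*0.000000 + p_m*4.657579 + p_d*22.157288] = 7.563574
  V(1,+1) = exp(-r*dt) * [p_u*0.000000 + p_m*0.000000 + p_d*4.657579] = 0.953956
  V(0,+0) = exp(-r*dt) * [p_u*0.953956 + p_m*7.563574 + p_d*22.088581] = 9.551548


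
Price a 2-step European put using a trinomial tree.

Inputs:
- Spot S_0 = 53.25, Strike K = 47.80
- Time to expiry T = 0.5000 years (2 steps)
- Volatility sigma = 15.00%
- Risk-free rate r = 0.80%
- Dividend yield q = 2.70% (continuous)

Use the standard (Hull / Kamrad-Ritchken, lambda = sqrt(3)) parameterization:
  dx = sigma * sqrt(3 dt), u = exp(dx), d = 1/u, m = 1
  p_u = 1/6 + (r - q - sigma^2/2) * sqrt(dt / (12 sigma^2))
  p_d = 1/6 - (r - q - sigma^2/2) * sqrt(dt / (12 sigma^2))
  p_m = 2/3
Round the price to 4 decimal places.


dt = T/N = 0.250000; dx = sigma*sqrt(3*dt) = 0.129904
u = exp(dx) = 1.138719; d = 1/u = 0.878180
p_u = 0.137559, p_m = 0.666667, p_d = 0.195775
Discount per step: exp(-r*dt) = 0.998002
Stock lattice S(k, j) with j the centered position index:
  k=0: S(0,+0) = 53.2500
  k=1: S(1,-1) = 46.7631; S(1,+0) = 53.2500; S(1,+1) = 60.6368
  k=2: S(2,-2) = 41.0664; S(2,-1) = 46.7631; S(2,+0) = 53.2500; S(2,+1) = 60.6368; S(2,+2) = 69.0482
Terminal payoffs V(N, j) = max(K - S_T, 0):
  V(2,-2) = 6.733604; V(2,-1) = 1.036920; V(2,+0) = 0.000000; V(2,+1) = 0.000000; V(2,+2) = 0.000000
Backward induction: V(k, j) = exp(-r*dt) * [p_u * V(k+1, j+1) + p_m * V(k+1, j) + p_d * V(k+1, j-1)]
  V(1,-1) = exp(-r*dt) * [p_u*0.000000 + p_m*1.036920 + p_d*6.733604] = 2.005535
  V(1,+0) = exp(-r*dt) * [p_u*0.000000 + p_m*0.000000 + p_d*1.036920] = 0.202597
  V(1,+1) = exp(-r*dt) * [p_u*0.000000 + p_m*0.000000 + p_d*0.000000] = 0.000000
  V(0,+0) = exp(-r*dt) * [p_u*0.000000 + p_m*0.202597 + p_d*2.005535] = 0.526644

Answer: Price = V(0,0) = 0.5266


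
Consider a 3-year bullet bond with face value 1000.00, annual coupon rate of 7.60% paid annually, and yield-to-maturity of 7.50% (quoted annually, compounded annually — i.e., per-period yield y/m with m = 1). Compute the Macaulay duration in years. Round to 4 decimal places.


Coupon per period c = face * coupon_rate / m = 76.000000
Periods per year m = 1; per-period yield y/m = 0.075000
Number of cashflows N = 3
Cashflows (t years, CF_t, discount factor 1/(1+y/m)^(m*t), PV):
  t = 1.0000: CF_t = 76.000000, DF = 0.930233, PV = 70.697674
  t = 2.0000: CF_t = 76.000000, DF = 0.865333, PV = 65.765279
  t = 3.0000: CF_t = 1076.000000, DF = 0.804961, PV = 866.137573
Price P = sum_t PV_t = 1002.600526
Macaulay numerator sum_t t * PV_t:
  t * PV_t at t = 1.0000: 70.697674
  t * PV_t at t = 2.0000: 131.530557
  t * PV_t at t = 3.0000: 2598.412718
Macaulay duration D = (sum_t t * PV_t) / P = 2800.640950 / 1002.600526 = 2.793377

Answer: Macaulay duration = 2.7934 years


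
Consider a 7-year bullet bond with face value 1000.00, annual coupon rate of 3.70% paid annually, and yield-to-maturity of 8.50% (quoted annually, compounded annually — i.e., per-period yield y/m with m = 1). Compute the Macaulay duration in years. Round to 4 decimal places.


Coupon per period c = face * coupon_rate / m = 37.000000
Periods per year m = 1; per-period yield y/m = 0.085000
Number of cashflows N = 7
Cashflows (t years, CF_t, discount factor 1/(1+y/m)^(m*t), PV):
  t = 1.0000: CF_t = 37.000000, DF = 0.921659, PV = 34.101382
  t = 2.0000: CF_t = 37.000000, DF = 0.849455, PV = 31.429846
  t = 3.0000: CF_t = 37.000000, DF = 0.782908, PV = 28.967600
  t = 4.0000: CF_t = 37.000000, DF = 0.721574, PV = 26.698249
  t = 5.0000: CF_t = 37.000000, DF = 0.665045, PV = 24.606681
  t = 6.0000: CF_t = 37.000000, DF = 0.612945, PV = 22.678968
  t = 7.0000: CF_t = 1037.000000, DF = 0.564926, PV = 585.828626
Price P = sum_t PV_t = 754.311351
Macaulay numerator sum_t t * PV_t:
  t * PV_t at t = 1.0000: 34.101382
  t * PV_t at t = 2.0000: 62.859691
  t * PV_t at t = 3.0000: 86.902799
  t * PV_t at t = 4.0000: 106.792994
  t * PV_t at t = 5.0000: 123.033403
  t * PV_t at t = 6.0000: 136.073810
  t * PV_t at t = 7.0000: 4100.800380
Macaulay duration D = (sum_t t * PV_t) / P = 4650.564460 / 754.311351 = 6.165312

Answer: Macaulay duration = 6.1653 years


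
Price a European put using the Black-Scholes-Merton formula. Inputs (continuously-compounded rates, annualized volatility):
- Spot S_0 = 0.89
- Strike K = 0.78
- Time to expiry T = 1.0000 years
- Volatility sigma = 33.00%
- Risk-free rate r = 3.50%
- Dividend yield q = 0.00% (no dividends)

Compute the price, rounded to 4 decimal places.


d1 = (ln(S/K) + (r - q + 0.5*sigma^2) * T) / (sigma * sqrt(T)) = 0.67084104
d2 = d1 - sigma * sqrt(T) = 0.34084104
exp(-rT) = 0.96560542; exp(-qT) = 1.00000000
P = K * exp(-rT) * N(-d2) - S_0 * exp(-qT) * N(-d1)
N(-d1) = 0.25116090; N(-d2) = 0.36661163
P = 0.7800 * 0.96560542 * 0.36661163 - 0.8900 * 1.00000000 * 0.25116090 = 0.0526

Answer: Price = 0.0526


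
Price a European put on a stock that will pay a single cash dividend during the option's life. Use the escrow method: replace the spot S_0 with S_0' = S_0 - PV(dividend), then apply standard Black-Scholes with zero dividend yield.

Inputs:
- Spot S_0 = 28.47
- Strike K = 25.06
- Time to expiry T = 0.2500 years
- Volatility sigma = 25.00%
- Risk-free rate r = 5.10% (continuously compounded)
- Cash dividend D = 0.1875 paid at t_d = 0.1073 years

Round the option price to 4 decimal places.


PV(D) = D * exp(-r * t_d) = 0.1875 * 0.99454265 = 0.18647675
S_0' = S_0 - PV(D) = 28.4700 - 0.18647675 = 28.28352325
d1 = (ln(S_0'/K) + (r + sigma^2/2)*T) / (sigma*sqrt(T)) = 1.13255175
d2 = d1 - sigma*sqrt(T) = 1.00755175
exp(-rT) = 0.98733094
N(-d1) = 0.12870127; N(-d2) = 0.15683485
P = K * exp(-rT) * N(-d2) - S_0' * N(-d1) = 25.0600 * 0.98733094 * 0.15683485 - 28.28352325 * 0.12870127 = 0.2404

Answer: Price = 0.2404


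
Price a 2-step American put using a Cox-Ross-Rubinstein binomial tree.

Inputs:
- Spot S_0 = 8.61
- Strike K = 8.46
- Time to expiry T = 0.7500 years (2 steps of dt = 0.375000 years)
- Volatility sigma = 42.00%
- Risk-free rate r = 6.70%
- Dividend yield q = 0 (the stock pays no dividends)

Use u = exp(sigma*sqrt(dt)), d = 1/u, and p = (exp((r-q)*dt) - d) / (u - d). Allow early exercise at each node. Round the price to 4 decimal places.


dt = T/N = 0.375000
u = exp(sigma*sqrt(dt)) = 1.293299; d = 1/u = 0.773216
p = (exp((r-q)*dt) - d) / (u - d) = 0.484975
Discount per step: exp(-r*dt) = 0.975188
Stock lattice S(k, i) with i counting down-moves:
  k=0: S(0,0) = 8.6100
  k=1: S(1,0) = 11.1353; S(1,1) = 6.6574
  k=2: S(2,0) = 14.4013; S(2,1) = 8.6100; S(2,2) = 5.1476
Terminal payoffs V(N, i) = max(K - S_T, 0):
  V(2,0) = 0.000000; V(2,1) = 0.000000; V(2,2) = 3.312395
Backward induction: V(k, i) = exp(-r*dt) * [p * V(k+1, i) + (1-p) * V(k+1, i+1)]; then take max(V_cont, immediate exercise) for American.
  V(1,0) = exp(-r*dt) * [p*0.000000 + (1-p)*0.000000] = 0.000000; exercise = 0.000000; V(1,0) = max -> 0.000000
  V(1,1) = exp(-r*dt) * [p*0.000000 + (1-p)*3.312395] = 1.663639; exercise = 1.802607; V(1,1) = max -> 1.802607
  V(0,0) = exp(-r*dt) * [p*0.000000 + (1-p)*1.802607] = 0.905353; exercise = 0.000000; V(0,0) = max -> 0.905353

Answer: Price = V(0,0) = 0.9054


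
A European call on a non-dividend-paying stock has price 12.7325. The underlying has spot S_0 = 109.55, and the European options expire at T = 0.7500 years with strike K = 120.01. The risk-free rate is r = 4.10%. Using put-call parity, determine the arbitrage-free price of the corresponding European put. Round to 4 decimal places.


Put-call parity: C - P = S_0 * exp(-qT) - K * exp(-rT).
S_0 * exp(-qT) = 109.5500 * 1.00000000 = 109.55000000
K * exp(-rT) = 120.0100 * 0.96971797 = 116.37585385
P = C - S*exp(-qT) + K*exp(-rT)
P = 12.7325 - 109.55000000 + 116.37585385 = 19.5584

Answer: Put price = 19.5584


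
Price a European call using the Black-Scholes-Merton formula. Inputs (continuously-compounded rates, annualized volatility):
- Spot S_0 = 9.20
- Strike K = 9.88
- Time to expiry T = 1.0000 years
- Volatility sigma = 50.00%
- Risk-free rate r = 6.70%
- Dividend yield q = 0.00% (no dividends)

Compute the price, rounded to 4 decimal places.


d1 = (ln(S/K) + (r - q + 0.5*sigma^2) * T) / (sigma * sqrt(T)) = 0.24138194
d2 = d1 - sigma * sqrt(T) = -0.25861806
exp(-rT) = 0.93519520; exp(-qT) = 1.00000000
C = S_0 * exp(-qT) * N(d1) - K * exp(-rT) * N(d2)
N(d1) = 0.59537045; N(d2) = 0.39796498
C = 9.2000 * 1.00000000 * 0.59537045 - 9.8800 * 0.93519520 * 0.39796498 = 1.8003

Answer: Price = 1.8003


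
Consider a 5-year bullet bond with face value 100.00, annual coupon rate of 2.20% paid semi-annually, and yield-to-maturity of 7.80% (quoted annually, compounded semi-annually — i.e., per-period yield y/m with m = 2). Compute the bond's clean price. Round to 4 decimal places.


Answer: Price = 77.1760

Derivation:
Coupon per period c = face * coupon_rate / m = 1.100000
Periods per year m = 2; per-period yield y/m = 0.039000
Number of cashflows N = 10
Cashflows (t years, CF_t, discount factor 1/(1+y/m)^(m*t), PV):
  t = 0.5000: CF_t = 1.100000, DF = 0.962464, PV = 1.058710
  t = 1.0000: CF_t = 1.100000, DF = 0.926337, PV = 1.018970
  t = 1.5000: CF_t = 1.100000, DF = 0.891566, PV = 0.980722
  t = 2.0000: CF_t = 1.100000, DF = 0.858100, PV = 0.943910
  t = 2.5000: CF_t = 1.100000, DF = 0.825890, PV = 0.908479
  t = 3.0000: CF_t = 1.100000, DF = 0.794889, PV = 0.874378
  t = 3.5000: CF_t = 1.100000, DF = 0.765052, PV = 0.841558
  t = 4.0000: CF_t = 1.100000, DF = 0.736335, PV = 0.809969
  t = 4.5000: CF_t = 1.100000, DF = 0.708696, PV = 0.779566
  t = 5.0000: CF_t = 101.100000, DF = 0.682094, PV = 68.959750
Price P = sum_t PV_t = 77.176013


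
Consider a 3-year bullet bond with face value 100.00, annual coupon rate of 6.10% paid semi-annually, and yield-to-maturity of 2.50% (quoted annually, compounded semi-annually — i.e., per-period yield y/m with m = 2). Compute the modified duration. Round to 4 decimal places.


Coupon per period c = face * coupon_rate / m = 3.050000
Periods per year m = 2; per-period yield y/m = 0.012500
Number of cashflows N = 6
Cashflows (t years, CF_t, discount factor 1/(1+y/m)^(m*t), PV):
  t = 0.5000: CF_t = 3.050000, DF = 0.987654, PV = 3.012346
  t = 1.0000: CF_t = 3.050000, DF = 0.975461, PV = 2.975156
  t = 1.5000: CF_t = 3.050000, DF = 0.963418, PV = 2.938426
  t = 2.0000: CF_t = 3.050000, DF = 0.951524, PV = 2.902149
  t = 2.5000: CF_t = 3.050000, DF = 0.939777, PV = 2.866320
  t = 3.0000: CF_t = 103.050000, DF = 0.928175, PV = 95.648421
Price P = sum_t PV_t = 110.342818
First compute Macaulay numerator sum_t t * PV_t:
  t * PV_t at t = 0.5000: 1.506173
  t * PV_t at t = 1.0000: 2.975156
  t * PV_t at t = 1.5000: 4.407639
  t * PV_t at t = 2.0000: 5.804298
  t * PV_t at t = 2.5000: 7.165800
  t * PV_t at t = 3.0000: 286.945263
Macaulay duration D = 308.804329 / 110.342818 = 2.798590
Modified duration = D / (1 + y/m) = 2.798590 / (1 + 0.012500) = 2.764040

Answer: Modified duration = 2.7640


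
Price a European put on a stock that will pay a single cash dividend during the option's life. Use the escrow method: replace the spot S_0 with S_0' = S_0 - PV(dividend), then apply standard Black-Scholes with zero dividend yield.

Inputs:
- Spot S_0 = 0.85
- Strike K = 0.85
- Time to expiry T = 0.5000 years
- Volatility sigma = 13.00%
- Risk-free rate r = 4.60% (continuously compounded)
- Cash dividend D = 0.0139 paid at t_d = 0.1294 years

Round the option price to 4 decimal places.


PV(D) = D * exp(-r * t_d) = 0.0139 * 0.99406528 = 0.01381751
S_0' = S_0 - PV(D) = 0.8500 - 0.01381751 = 0.83618249
d1 = (ln(S_0'/K) + (r + sigma^2/2)*T) / (sigma*sqrt(T)) = 0.11787505
d2 = d1 - sigma*sqrt(T) = 0.02595117
exp(-rT) = 0.97726248
N(-d1) = 0.45308333; N(-d2) = 0.48964814
P = K * exp(-rT) * N(-d2) - S_0' * N(-d1) = 0.8500 * 0.97726248 * 0.48964814 - 0.83618249 * 0.45308333 = 0.0279

Answer: Price = 0.0279


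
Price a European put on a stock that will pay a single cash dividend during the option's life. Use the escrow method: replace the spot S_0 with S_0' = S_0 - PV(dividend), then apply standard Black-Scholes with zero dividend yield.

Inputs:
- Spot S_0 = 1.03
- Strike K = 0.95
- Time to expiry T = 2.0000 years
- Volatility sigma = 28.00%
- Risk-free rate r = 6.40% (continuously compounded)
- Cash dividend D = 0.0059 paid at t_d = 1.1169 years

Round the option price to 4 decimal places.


PV(D) = D * exp(-r * t_d) = 0.0059 * 0.93101341 = 0.00549298
S_0' = S_0 - PV(D) = 1.0300 - 0.00549298 = 1.02450702
d1 = (ln(S_0'/K) + (r + sigma^2/2)*T) / (sigma*sqrt(T)) = 0.71191722
d2 = d1 - sigma*sqrt(T) = 0.31593742
exp(-rT) = 0.87985338
N(-d1) = 0.23825802; N(-d2) = 0.37602500
P = K * exp(-rT) * N(-d2) - S_0' * N(-d1) = 0.9500 * 0.87985338 * 0.37602500 - 1.02450702 * 0.23825802 = 0.0702

Answer: Price = 0.0702


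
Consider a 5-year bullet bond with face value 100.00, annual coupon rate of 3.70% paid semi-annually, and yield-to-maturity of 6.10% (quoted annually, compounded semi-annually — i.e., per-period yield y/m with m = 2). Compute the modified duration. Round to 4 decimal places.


Coupon per period c = face * coupon_rate / m = 1.850000
Periods per year m = 2; per-period yield y/m = 0.030500
Number of cashflows N = 10
Cashflows (t years, CF_t, discount factor 1/(1+y/m)^(m*t), PV):
  t = 0.5000: CF_t = 1.850000, DF = 0.970403, PV = 1.795245
  t = 1.0000: CF_t = 1.850000, DF = 0.941681, PV = 1.742111
  t = 1.5000: CF_t = 1.850000, DF = 0.913810, PV = 1.690549
  t = 2.0000: CF_t = 1.850000, DF = 0.886764, PV = 1.640513
  t = 2.5000: CF_t = 1.850000, DF = 0.860518, PV = 1.591959
  t = 3.0000: CF_t = 1.850000, DF = 0.835049, PV = 1.544841
  t = 3.5000: CF_t = 1.850000, DF = 0.810334, PV = 1.499118
  t = 4.0000: CF_t = 1.850000, DF = 0.786350, PV = 1.454748
  t = 4.5000: CF_t = 1.850000, DF = 0.763076, PV = 1.411691
  t = 5.0000: CF_t = 101.850000, DF = 0.740491, PV = 75.419053
Price P = sum_t PV_t = 89.789827
First compute Macaulay numerator sum_t t * PV_t:
  t * PV_t at t = 0.5000: 0.897623
  t * PV_t at t = 1.0000: 1.742111
  t * PV_t at t = 1.5000: 2.535823
  t * PV_t at t = 2.0000: 3.281027
  t * PV_t at t = 2.5000: 3.979896
  t * PV_t at t = 3.0000: 4.634523
  t * PV_t at t = 3.5000: 5.246912
  t * PV_t at t = 4.0000: 5.818992
  t * PV_t at t = 4.5000: 6.352611
  t * PV_t at t = 5.0000: 377.095263
Macaulay duration D = 411.584780 / 89.789827 = 4.583869
Modified duration = D / (1 + y/m) = 4.583869 / (1 + 0.030500) = 4.448199

Answer: Modified duration = 4.4482


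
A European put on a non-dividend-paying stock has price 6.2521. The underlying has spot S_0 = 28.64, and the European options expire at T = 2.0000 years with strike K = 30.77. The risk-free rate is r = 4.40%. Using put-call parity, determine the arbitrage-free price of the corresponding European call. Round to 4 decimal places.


Put-call parity: C - P = S_0 * exp(-qT) - K * exp(-rT).
S_0 * exp(-qT) = 28.6400 * 1.00000000 = 28.64000000
K * exp(-rT) = 30.7700 * 0.91576088 = 28.17796218
C = P + S*exp(-qT) - K*exp(-rT)
C = 6.2521 + 28.64000000 - 28.17796218 = 6.7141

Answer: Call price = 6.7141


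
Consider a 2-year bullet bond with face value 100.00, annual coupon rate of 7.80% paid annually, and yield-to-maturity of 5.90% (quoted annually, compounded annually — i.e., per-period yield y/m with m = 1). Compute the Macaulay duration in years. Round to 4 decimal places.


Answer: Macaulay duration = 1.9288 years

Derivation:
Coupon per period c = face * coupon_rate / m = 7.800000
Periods per year m = 1; per-period yield y/m = 0.059000
Number of cashflows N = 2
Cashflows (t years, CF_t, discount factor 1/(1+y/m)^(m*t), PV):
  t = 1.0000: CF_t = 7.800000, DF = 0.944287, PV = 7.365439
  t = 2.0000: CF_t = 107.800000, DF = 0.891678, PV = 96.122895
Price P = sum_t PV_t = 103.488334
Macaulay numerator sum_t t * PV_t:
  t * PV_t at t = 1.0000: 7.365439
  t * PV_t at t = 2.0000: 192.245789
Macaulay duration D = (sum_t t * PV_t) / P = 199.611228 / 103.488334 = 1.928828


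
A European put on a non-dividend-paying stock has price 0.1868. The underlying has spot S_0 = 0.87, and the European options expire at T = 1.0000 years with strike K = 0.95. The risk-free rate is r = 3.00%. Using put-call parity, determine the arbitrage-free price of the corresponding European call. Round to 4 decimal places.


Put-call parity: C - P = S_0 * exp(-qT) - K * exp(-rT).
S_0 * exp(-qT) = 0.8700 * 1.00000000 = 0.87000000
K * exp(-rT) = 0.9500 * 0.97044553 = 0.92192326
C = P + S*exp(-qT) - K*exp(-rT)
C = 0.1868 + 0.87000000 - 0.92192326 = 0.1349

Answer: Call price = 0.1349


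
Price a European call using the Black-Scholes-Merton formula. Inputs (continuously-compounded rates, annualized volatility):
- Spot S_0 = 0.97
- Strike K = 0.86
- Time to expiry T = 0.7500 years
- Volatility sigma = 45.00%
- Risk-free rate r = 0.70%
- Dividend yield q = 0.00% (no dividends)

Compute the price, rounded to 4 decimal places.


d1 = (ln(S/K) + (r - q + 0.5*sigma^2) * T) / (sigma * sqrt(T)) = 0.51718057
d2 = d1 - sigma * sqrt(T) = 0.12746914
exp(-rT) = 0.99476376; exp(-qT) = 1.00000000
C = S_0 * exp(-qT) * N(d1) - K * exp(-rT) * N(d2)
N(d1) = 0.69748494; N(d2) = 0.55071545
C = 0.9700 * 1.00000000 * 0.69748494 - 0.8600 * 0.99476376 * 0.55071545 = 0.2054

Answer: Price = 0.2054


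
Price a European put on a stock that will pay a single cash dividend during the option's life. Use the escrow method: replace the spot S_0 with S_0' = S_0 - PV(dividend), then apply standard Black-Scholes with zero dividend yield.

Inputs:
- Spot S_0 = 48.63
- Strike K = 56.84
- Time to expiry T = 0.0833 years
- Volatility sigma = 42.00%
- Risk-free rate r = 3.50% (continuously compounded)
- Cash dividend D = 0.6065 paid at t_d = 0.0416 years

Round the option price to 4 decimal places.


PV(D) = D * exp(-r * t_d) = 0.6065 * 0.99854506 = 0.60561758
S_0' = S_0 - PV(D) = 48.6300 - 0.60561758 = 48.02438242
d1 = (ln(S_0'/K) + (r + sigma^2/2)*T) / (sigma*sqrt(T)) = -1.30564099
d2 = d1 - sigma*sqrt(T) = -1.42686030
exp(-rT) = 0.99708875
N(-d1) = 0.90416266; N(-d2) = 0.92318992
P = K * exp(-rT) * N(-d2) - S_0' * N(-d1) = 56.8400 * 0.99708875 * 0.92318992 - 48.02438242 * 0.90416266 = 8.8995

Answer: Price = 8.8995


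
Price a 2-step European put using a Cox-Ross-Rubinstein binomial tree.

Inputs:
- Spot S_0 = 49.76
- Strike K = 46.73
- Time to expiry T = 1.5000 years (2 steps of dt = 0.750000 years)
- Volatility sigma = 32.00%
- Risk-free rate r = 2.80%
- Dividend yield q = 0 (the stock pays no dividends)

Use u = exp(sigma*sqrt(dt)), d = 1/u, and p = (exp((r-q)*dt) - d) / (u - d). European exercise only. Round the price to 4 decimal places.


dt = T/N = 0.750000
u = exp(sigma*sqrt(dt)) = 1.319335; d = 1/u = 0.757957
p = (exp((r-q)*dt) - d) / (u - d) = 0.468961
Discount per step: exp(-r*dt) = 0.979219
Stock lattice S(k, i) with i counting down-moves:
  k=0: S(0,0) = 49.7600
  k=1: S(1,0) = 65.6501; S(1,1) = 37.7160
  k=2: S(2,0) = 86.6145; S(2,1) = 49.7600; S(2,2) = 28.5871
Terminal payoffs V(N, i) = max(K - S_T, 0):
  V(2,0) = 0.000000; V(2,1) = 0.000000; V(2,2) = 18.142911
Backward induction: V(k, i) = exp(-r*dt) * [p * V(k+1, i) + (1-p) * V(k+1, i+1)].
  V(1,0) = exp(-r*dt) * [p*0.000000 + (1-p)*0.000000] = 0.000000
  V(1,1) = exp(-r*dt) * [p*0.000000 + (1-p)*18.142911] = 9.434368
  V(0,0) = exp(-r*dt) * [p*0.000000 + (1-p)*9.434368] = 4.905899

Answer: Price = V(0,0) = 4.9059


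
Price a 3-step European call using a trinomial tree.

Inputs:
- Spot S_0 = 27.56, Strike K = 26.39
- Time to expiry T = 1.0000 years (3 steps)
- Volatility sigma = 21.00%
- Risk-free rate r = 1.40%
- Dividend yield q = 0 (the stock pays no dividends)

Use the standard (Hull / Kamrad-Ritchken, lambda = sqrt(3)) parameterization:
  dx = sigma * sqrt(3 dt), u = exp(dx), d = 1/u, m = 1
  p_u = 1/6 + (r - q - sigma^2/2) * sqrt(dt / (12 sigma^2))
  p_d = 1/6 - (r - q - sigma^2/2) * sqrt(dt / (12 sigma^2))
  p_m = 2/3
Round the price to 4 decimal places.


Answer: Price = V(0,0) = 3.0647

Derivation:
dt = T/N = 0.333333; dx = sigma*sqrt(3*dt) = 0.210000
u = exp(dx) = 1.233678; d = 1/u = 0.810584
p_u = 0.160278, p_m = 0.666667, p_d = 0.173056
Discount per step: exp(-r*dt) = 0.995344
Stock lattice S(k, j) with j the centered position index:
  k=0: S(0,+0) = 27.5600
  k=1: S(1,-1) = 22.3397; S(1,+0) = 27.5600; S(1,+1) = 34.0002
  k=2: S(2,-2) = 18.1082; S(2,-1) = 22.3397; S(2,+0) = 27.5600; S(2,+1) = 34.0002; S(2,+2) = 41.9453
  k=3: S(3,-3) = 14.6782; S(3,-2) = 18.1082; S(3,-1) = 22.3397; S(3,+0) = 27.5600; S(3,+1) = 34.0002; S(3,+2) = 41.9453; S(3,+3) = 51.7469
Terminal payoffs V(N, j) = max(S_T - K, 0):
  V(3,-3) = 0.000000; V(3,-2) = 0.000000; V(3,-1) = 0.000000; V(3,+0) = 1.170000; V(3,+1) = 7.610167; V(3,+2) = 15.555260; V(3,+3) = 25.356948
Backward induction: V(k, j) = exp(-r*dt) * [p_u * V(k+1, j+1) + p_m * V(k+1, j) + p_d * V(k+1, j-1)]
  V(2,-2) = exp(-r*dt) * [p_u*0.000000 + p_m*0.000000 + p_d*0.000000] = 0.000000
  V(2,-1) = exp(-r*dt) * [p_u*1.170000 + p_m*0.000000 + p_d*0.000000] = 0.186652
  V(2,+0) = exp(-r*dt) * [p_u*7.610167 + p_m*1.170000 + p_d*0.000000] = 1.990430
  V(2,+1) = exp(-r*dt) * [p_u*15.555260 + p_m*7.610167 + p_d*1.170000] = 7.732911
  V(2,+2) = exp(-r*dt) * [p_u*25.356948 + p_m*15.555260 + p_d*7.610167] = 15.677976
  V(1,-1) = exp(-r*dt) * [p_u*1.990430 + p_m*0.186652 + p_d*0.000000] = 0.441392
  V(1,+0) = exp(-r*dt) * [p_u*7.732911 + p_m*1.990430 + p_d*0.186652] = 2.586570
  V(1,+1) = exp(-r*dt) * [p_u*15.677976 + p_m*7.732911 + p_d*1.990430] = 7.975255
  V(0,+0) = exp(-r*dt) * [p_u*7.975255 + p_m*2.586570 + p_d*0.441392] = 3.064686


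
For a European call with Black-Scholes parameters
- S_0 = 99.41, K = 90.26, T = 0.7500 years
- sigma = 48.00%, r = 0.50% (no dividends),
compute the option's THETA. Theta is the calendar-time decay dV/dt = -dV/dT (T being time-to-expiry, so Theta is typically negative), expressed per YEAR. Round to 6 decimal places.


Answer: Theta = -10.166868

Derivation:
d1 = 0.4491504065; d2 = 0.0334582127
phi(d1) = 0.3606646943; exp(-qT) = 1.0000000000; exp(-rT) = 0.9962570225
Theta = -S*exp(-qT)*phi(d1)*sigma/(2*sqrt(T)) - r*K*exp(-rT)*N(d2) + q*S*exp(-qT)*N(d1)
N(d1) = 0.6733384198; N(d2) = 0.5133454057; sqrt(T) = 0.8660254038
Term 1 = -99.4100 * 1.0000000000 * 0.3606646943 * 0.4800 / (2 * 0.8660254038) = -9.9360625043
Term 2 = -0.0050 * 90.2600 * 0.9962570225 * 0.5133454057 = -0.2308056356
Term 3 = 0 (no dividend yield, q = 0)
Theta = -9.9360625043 + (-0.2308056356) + (0.0000000000) = -10.166868


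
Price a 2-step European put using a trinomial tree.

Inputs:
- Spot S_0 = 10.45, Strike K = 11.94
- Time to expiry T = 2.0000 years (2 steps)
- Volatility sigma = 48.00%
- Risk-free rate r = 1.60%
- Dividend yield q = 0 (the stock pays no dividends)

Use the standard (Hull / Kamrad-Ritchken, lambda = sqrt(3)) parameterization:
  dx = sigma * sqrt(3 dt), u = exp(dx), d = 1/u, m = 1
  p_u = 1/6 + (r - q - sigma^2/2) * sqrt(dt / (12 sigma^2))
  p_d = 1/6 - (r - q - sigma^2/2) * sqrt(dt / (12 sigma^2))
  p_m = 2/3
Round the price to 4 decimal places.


dt = T/N = 1.000000; dx = sigma*sqrt(3*dt) = 0.831384
u = exp(dx) = 2.296496; d = 1/u = 0.435446
p_u = 0.107007, p_m = 0.666667, p_d = 0.226326
Discount per step: exp(-r*dt) = 0.984127
Stock lattice S(k, j) with j the centered position index:
  k=0: S(0,+0) = 10.4500
  k=1: S(1,-1) = 4.5504; S(1,+0) = 10.4500; S(1,+1) = 23.9984
  k=2: S(2,-2) = 1.9815; S(2,-1) = 4.5504; S(2,+0) = 10.4500; S(2,+1) = 23.9984; S(2,+2) = 55.1122
Terminal payoffs V(N, j) = max(K - S_T, 0):
  V(2,-2) = 9.958541; V(2,-1) = 7.389589; V(2,+0) = 1.490000; V(2,+1) = 0.000000; V(2,+2) = 0.000000
Backward induction: V(k, j) = exp(-r*dt) * [p_u * V(k+1, j+1) + p_m * V(k+1, j) + p_d * V(k+1, j-1)]
  V(1,-1) = exp(-r*dt) * [p_u*1.490000 + p_m*7.389589 + p_d*9.958541] = 7.223211
  V(1,+0) = exp(-r*dt) * [p_u*0.000000 + p_m*1.490000 + p_d*7.389589] = 2.623478
  V(1,+1) = exp(-r*dt) * [p_u*0.000000 + p_m*0.000000 + p_d*1.490000] = 0.331873
  V(0,+0) = exp(-r*dt) * [p_u*0.331873 + p_m*2.623478 + p_d*7.223211] = 3.365026

Answer: Price = V(0,0) = 3.3650


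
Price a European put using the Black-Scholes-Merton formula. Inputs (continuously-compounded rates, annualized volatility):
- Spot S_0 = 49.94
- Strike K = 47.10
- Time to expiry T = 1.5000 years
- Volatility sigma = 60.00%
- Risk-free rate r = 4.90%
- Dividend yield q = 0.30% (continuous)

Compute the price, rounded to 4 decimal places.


Answer: Price = 10.6153

Derivation:
d1 = (ln(S/K) + (r - q + 0.5*sigma^2) * T) / (sigma * sqrt(T)) = 0.54099605
d2 = d1 - sigma * sqrt(T) = -0.19385087
exp(-rT) = 0.92913615; exp(-qT) = 0.99551011
P = K * exp(-rT) * N(-d2) - S_0 * exp(-qT) * N(-d1)
N(-d1) = 0.29425515; N(-d2) = 0.57685367
P = 47.1000 * 0.92913615 * 0.57685367 - 49.9400 * 0.99551011 * 0.29425515 = 10.6153


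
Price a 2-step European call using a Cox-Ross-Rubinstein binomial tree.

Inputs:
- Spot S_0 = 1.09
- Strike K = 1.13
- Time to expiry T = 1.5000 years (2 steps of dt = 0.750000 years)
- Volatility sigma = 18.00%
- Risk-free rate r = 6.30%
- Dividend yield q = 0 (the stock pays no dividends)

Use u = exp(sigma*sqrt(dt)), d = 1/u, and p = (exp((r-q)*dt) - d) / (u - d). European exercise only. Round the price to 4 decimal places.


dt = T/N = 0.750000
u = exp(sigma*sqrt(dt)) = 1.168691; d = 1/u = 0.855658
p = (exp((r-q)*dt) - d) / (u - d) = 0.615673
Discount per step: exp(-r*dt) = 0.953849
Stock lattice S(k, i) with i counting down-moves:
  k=0: S(0,0) = 1.0900
  k=1: S(1,0) = 1.2739; S(1,1) = 0.9327
  k=2: S(2,0) = 1.4888; S(2,1) = 1.0900; S(2,2) = 0.7980
Terminal payoffs V(N, i) = max(S_T - K, 0):
  V(2,0) = 0.358765; V(2,1) = 0.000000; V(2,2) = 0.000000
Backward induction: V(k, i) = exp(-r*dt) * [p * V(k+1, i) + (1-p) * V(k+1, i+1)].
  V(1,0) = exp(-r*dt) * [p*0.358765 + (1-p)*0.000000] = 0.210688
  V(1,1) = exp(-r*dt) * [p*0.000000 + (1-p)*0.000000] = 0.000000
  V(0,0) = exp(-r*dt) * [p*0.210688 + (1-p)*0.000000] = 0.123728

Answer: Price = V(0,0) = 0.1237


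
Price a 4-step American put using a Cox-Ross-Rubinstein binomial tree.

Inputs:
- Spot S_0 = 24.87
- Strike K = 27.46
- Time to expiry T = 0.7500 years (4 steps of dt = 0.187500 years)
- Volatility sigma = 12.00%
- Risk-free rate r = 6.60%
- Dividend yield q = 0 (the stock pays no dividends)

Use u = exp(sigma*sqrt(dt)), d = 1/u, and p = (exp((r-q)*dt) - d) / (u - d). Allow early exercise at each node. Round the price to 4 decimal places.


Answer: Price = V(0,0) = 2.5900

Derivation:
dt = T/N = 0.187500
u = exp(sigma*sqrt(dt)) = 1.053335; d = 1/u = 0.949365
p = (exp((r-q)*dt) - d) / (u - d) = 0.606777
Discount per step: exp(-r*dt) = 0.987701
Stock lattice S(k, i) with i counting down-moves:
  k=0: S(0,0) = 24.8700
  k=1: S(1,0) = 26.1964; S(1,1) = 23.6107
  k=2: S(2,0) = 27.5936; S(2,1) = 24.8700; S(2,2) = 22.4152
  k=3: S(3,0) = 29.0654; S(3,1) = 26.1964; S(3,2) = 23.6107; S(3,3) = 21.2802
  k=4: S(4,0) = 30.6156; S(4,1) = 27.5936; S(4,2) = 24.8700; S(4,3) = 22.4152; S(4,4) = 20.2027
Terminal payoffs V(N, i) = max(K - S_T, 0):
  V(4,0) = 0.000000; V(4,1) = 0.000000; V(4,2) = 2.590000; V(4,3) = 5.044802; V(4,4) = 7.257302
Backward induction: V(k, i) = exp(-r*dt) * [p * V(k+1, i) + (1-p) * V(k+1, i+1)]; then take max(V_cont, immediate exercise) for American.
  V(3,0) = exp(-r*dt) * [p*0.000000 + (1-p)*0.000000] = 0.000000; exercise = 0.000000; V(3,0) = max -> 0.000000
  V(3,1) = exp(-r*dt) * [p*0.000000 + (1-p)*2.590000] = 1.005922; exercise = 1.263553; V(3,1) = max -> 1.263553
  V(3,2) = exp(-r*dt) * [p*2.590000 + (1-p)*5.044802] = 3.511559; exercise = 3.849283; V(3,2) = max -> 3.849283
  V(3,3) = exp(-r*dt) * [p*5.044802 + (1-p)*7.257302] = 5.842063; exercise = 6.179787; V(3,3) = max -> 6.179787
  V(2,0) = exp(-r*dt) * [p*0.000000 + (1-p)*1.263553] = 0.490747; exercise = 0.000000; V(2,0) = max -> 0.490747
  V(2,1) = exp(-r*dt) * [p*1.263553 + (1-p)*3.849283] = 2.252276; exercise = 2.590000; V(2,1) = max -> 2.590000
  V(2,2) = exp(-r*dt) * [p*3.849283 + (1-p)*6.179787] = 4.707079; exercise = 5.044802; V(2,2) = max -> 5.044802
  V(1,0) = exp(-r*dt) * [p*0.490747 + (1-p)*2.590000] = 1.300034; exercise = 1.263553; V(1,0) = max -> 1.300034
  V(1,1) = exp(-r*dt) * [p*2.590000 + (1-p)*5.044802] = 3.511559; exercise = 3.849283; V(1,1) = max -> 3.849283
  V(0,0) = exp(-r*dt) * [p*1.300034 + (1-p)*3.849283] = 2.274140; exercise = 2.590000; V(0,0) = max -> 2.590000


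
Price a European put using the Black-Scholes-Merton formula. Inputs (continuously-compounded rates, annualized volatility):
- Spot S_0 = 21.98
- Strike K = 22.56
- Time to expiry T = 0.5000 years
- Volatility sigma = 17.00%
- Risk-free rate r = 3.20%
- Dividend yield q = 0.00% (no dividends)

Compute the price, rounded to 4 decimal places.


Answer: Price = 1.1734

Derivation:
d1 = (ln(S/K) + (r - q + 0.5*sigma^2) * T) / (sigma * sqrt(T)) = -0.02346328
d2 = d1 - sigma * sqrt(T) = -0.14367143
exp(-rT) = 0.98412732; exp(-qT) = 1.00000000
P = K * exp(-rT) * N(-d2) - S_0 * exp(-qT) * N(-d1)
N(-d1) = 0.50935964; N(-d2) = 0.55712004
P = 22.5600 * 0.98412732 * 0.55712004 - 21.9800 * 1.00000000 * 0.50935964 = 1.1734
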